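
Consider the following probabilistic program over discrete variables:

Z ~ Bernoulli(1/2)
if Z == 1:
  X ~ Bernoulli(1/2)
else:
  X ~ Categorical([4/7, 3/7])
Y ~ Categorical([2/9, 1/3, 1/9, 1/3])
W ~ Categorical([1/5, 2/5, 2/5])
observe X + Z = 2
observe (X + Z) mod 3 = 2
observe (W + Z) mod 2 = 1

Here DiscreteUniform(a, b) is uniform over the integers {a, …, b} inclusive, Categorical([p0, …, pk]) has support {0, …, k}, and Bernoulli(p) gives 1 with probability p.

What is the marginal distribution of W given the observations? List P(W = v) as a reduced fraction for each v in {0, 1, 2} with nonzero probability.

P(W=0) = 1/3, P(W=2) = 2/3

Enumerate traces; 8 have nonzero weight after conditioning:
  (Z=1, X=1, Y=0, W=0) weight 1/90
  (Z=1, X=1, Y=0, W=2) weight 1/45
  (Z=1, X=1, Y=1, W=0) weight 1/60
  (Z=1, X=1, Y=1, W=2) weight 1/30
  (Z=1, X=1, Y=2, W=0) weight 1/180
  (Z=1, X=1, Y=2, W=2) weight 1/90
  (Z=1, X=1, Y=3, W=0) weight 1/60
  (Z=1, X=1, Y=3, W=2) weight 1/30
Group by W:
  weight(W=0) = 1/20
  weight(W=2) = 1/10
Total weight = 1/20 + 1/10 = 3/20
P(W=0 | obs) = 1/20 / 3/20 = 1/3
P(W=2 | obs) = 1/10 / 3/20 = 2/3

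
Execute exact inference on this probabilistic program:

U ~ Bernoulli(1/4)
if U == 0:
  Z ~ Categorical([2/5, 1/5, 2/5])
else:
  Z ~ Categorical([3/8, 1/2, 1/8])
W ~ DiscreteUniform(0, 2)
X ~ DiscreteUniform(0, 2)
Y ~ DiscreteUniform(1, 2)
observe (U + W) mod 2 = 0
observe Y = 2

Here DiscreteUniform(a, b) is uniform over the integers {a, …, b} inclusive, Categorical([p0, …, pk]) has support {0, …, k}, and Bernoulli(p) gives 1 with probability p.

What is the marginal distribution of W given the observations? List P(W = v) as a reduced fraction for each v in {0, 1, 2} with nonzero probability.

Enumerate traces; 27 have nonzero weight after conditioning:
  (U=0, Z=0, W=0, X=0, Y=2) weight 1/60
  (U=0, Z=0, W=0, X=1, Y=2) weight 1/60
  (U=0, Z=0, W=0, X=2, Y=2) weight 1/60
  (U=0, Z=0, W=2, X=0, Y=2) weight 1/60
  (U=0, Z=0, W=2, X=1, Y=2) weight 1/60
  (U=0, Z=0, W=2, X=2, Y=2) weight 1/60
  (U=0, Z=1, W=0, X=0, Y=2) weight 1/120
  (U=0, Z=1, W=0, X=1, Y=2) weight 1/120
  (U=1, Z=0, W=1, X=0, Y=2) weight 1/192
  … 18 more
Group by W:
  weight(W=0) = 1/8
  weight(W=1) = 1/24
  weight(W=2) = 1/8
Total weight = 1/8 + 1/24 + 1/8 = 7/24
P(W=0 | obs) = 1/8 / 7/24 = 3/7
P(W=1 | obs) = 1/24 / 7/24 = 1/7
P(W=2 | obs) = 1/8 / 7/24 = 3/7

P(W=0) = 3/7, P(W=1) = 1/7, P(W=2) = 3/7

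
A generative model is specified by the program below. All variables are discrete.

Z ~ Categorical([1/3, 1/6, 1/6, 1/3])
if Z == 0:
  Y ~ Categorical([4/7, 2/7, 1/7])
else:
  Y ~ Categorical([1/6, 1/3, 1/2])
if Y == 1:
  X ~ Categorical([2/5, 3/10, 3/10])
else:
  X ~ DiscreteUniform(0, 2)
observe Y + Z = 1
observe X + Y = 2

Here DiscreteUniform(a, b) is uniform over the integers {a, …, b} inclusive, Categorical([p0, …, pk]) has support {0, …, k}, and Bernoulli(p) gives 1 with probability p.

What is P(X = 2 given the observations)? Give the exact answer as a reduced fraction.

Enumerate traces; 2 have nonzero weight after conditioning:
  (Z=0, Y=1, X=1) weight 1/35
  (Z=1, Y=0, X=2) weight 1/108
Group by X:
  weight(X=1) = 1/35
  weight(X=2) = 1/108
Total weight = 1/35 + 1/108 = 143/3780
P(X=1 | obs) = 1/35 / 143/3780 = 108/143
P(X=2 | obs) = 1/108 / 143/3780 = 35/143

P(X = 2 | obs) = 35/143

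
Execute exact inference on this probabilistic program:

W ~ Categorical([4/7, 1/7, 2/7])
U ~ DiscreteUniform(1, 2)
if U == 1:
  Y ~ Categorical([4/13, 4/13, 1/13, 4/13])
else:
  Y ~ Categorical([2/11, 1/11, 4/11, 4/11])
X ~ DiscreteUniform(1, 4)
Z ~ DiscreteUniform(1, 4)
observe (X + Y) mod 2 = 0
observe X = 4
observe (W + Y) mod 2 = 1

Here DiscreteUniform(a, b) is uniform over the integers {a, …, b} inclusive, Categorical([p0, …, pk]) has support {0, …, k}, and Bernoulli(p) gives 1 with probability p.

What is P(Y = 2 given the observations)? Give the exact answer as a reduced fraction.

P(Y = 2 | obs) = 9/19

Enumerate traces; 16 have nonzero weight after conditioning:
  (W=1, U=1, Y=0, X=4, Z=1) weight 1/728
  (W=1, U=1, Y=0, X=4, Z=2) weight 1/728
  (W=1, U=1, Y=0, X=4, Z=3) weight 1/728
  (W=1, U=1, Y=0, X=4, Z=4) weight 1/728
  (W=1, U=1, Y=2, X=4, Z=1) weight 1/2912
  (W=1, U=1, Y=2, X=4, Z=2) weight 1/2912
  (W=1, U=1, Y=2, X=4, Z=3) weight 1/2912
  (W=1, U=1, Y=2, X=4, Z=4) weight 1/2912
  … 8 more
Group by Y:
  weight(Y=0) = 5/572
  weight(Y=2) = 9/1144
Total weight = 5/572 + 9/1144 = 19/1144
P(Y=0 | obs) = 5/572 / 19/1144 = 10/19
P(Y=2 | obs) = 9/1144 / 19/1144 = 9/19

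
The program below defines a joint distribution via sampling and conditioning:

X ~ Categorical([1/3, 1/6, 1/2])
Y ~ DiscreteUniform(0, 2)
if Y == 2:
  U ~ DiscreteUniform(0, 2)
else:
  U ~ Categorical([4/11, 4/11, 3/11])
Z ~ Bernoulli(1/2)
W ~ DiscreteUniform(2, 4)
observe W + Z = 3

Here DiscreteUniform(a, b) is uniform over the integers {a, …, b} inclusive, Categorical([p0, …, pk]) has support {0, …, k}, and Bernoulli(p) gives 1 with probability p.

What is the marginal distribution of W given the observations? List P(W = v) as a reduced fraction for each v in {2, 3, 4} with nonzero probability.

Enumerate traces; 54 have nonzero weight after conditioning:
  (X=0, Y=0, U=0, Z=0, W=3) weight 2/297
  (X=0, Y=0, U=0, Z=1, W=2) weight 2/297
  (X=0, Y=0, U=1, Z=0, W=3) weight 2/297
  (X=0, Y=0, U=1, Z=1, W=2) weight 2/297
  (X=0, Y=0, U=2, Z=0, W=3) weight 1/198
  (X=0, Y=0, U=2, Z=1, W=2) weight 1/198
  (X=0, Y=1, U=0, Z=0, W=3) weight 2/297
  (X=0, Y=1, U=0, Z=1, W=2) weight 2/297
  … 46 more
Group by W:
  weight(W=2) = 1/6
  weight(W=3) = 1/6
Total weight = 1/6 + 1/6 = 1/3
P(W=2 | obs) = 1/6 / 1/3 = 1/2
P(W=3 | obs) = 1/6 / 1/3 = 1/2

P(W=2) = 1/2, P(W=3) = 1/2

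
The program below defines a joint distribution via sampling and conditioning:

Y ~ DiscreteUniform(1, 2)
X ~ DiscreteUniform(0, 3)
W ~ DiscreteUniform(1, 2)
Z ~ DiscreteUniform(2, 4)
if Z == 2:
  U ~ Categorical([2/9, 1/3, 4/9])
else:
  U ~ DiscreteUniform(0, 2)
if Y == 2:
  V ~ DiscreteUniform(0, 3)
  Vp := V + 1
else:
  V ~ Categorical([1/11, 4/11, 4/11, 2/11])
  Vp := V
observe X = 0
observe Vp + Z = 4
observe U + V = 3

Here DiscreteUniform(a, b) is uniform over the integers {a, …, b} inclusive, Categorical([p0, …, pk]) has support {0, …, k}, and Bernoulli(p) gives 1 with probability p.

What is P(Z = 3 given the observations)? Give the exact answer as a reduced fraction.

P(Z = 3 | obs) = 12/35

Enumerate traces; 6 have nonzero weight after conditioning:
  (Y=1, X=0, W=1, Z=2, U=1, V=2) weight 1/396
  (Y=1, X=0, W=1, Z=3, U=2, V=1) weight 1/396
  (Y=1, X=0, W=2, Z=2, U=1, V=2) weight 1/396
  (Y=1, X=0, W=2, Z=3, U=2, V=1) weight 1/396
  (Y=2, X=0, W=1, Z=2, U=2, V=1) weight 1/432
  (Y=2, X=0, W=2, Z=2, U=2, V=1) weight 1/432
Group by Z:
  weight(Z=2) = 23/2376
  weight(Z=3) = 1/198
Total weight = 23/2376 + 1/198 = 35/2376
P(Z=2 | obs) = 23/2376 / 35/2376 = 23/35
P(Z=3 | obs) = 1/198 / 35/2376 = 12/35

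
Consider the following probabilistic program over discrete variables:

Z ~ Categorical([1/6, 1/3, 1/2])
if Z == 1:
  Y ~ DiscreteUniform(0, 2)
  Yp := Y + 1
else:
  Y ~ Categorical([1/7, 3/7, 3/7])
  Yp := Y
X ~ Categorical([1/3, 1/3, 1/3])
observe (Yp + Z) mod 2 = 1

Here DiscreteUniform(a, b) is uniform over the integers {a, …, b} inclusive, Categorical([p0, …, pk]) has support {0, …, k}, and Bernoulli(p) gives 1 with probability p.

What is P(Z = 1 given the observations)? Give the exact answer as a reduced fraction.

Enumerate traces; 9 have nonzero weight after conditioning:
  (Z=0, Y=1, X=0) weight 1/42
  (Z=0, Y=1, X=1) weight 1/42
  (Z=0, Y=1, X=2) weight 1/42
  (Z=1, Y=1, X=0) weight 1/27
  (Z=1, Y=1, X=1) weight 1/27
  (Z=1, Y=1, X=2) weight 1/27
  (Z=2, Y=1, X=0) weight 1/14
  (Z=2, Y=1, X=1) weight 1/14
  … 1 more
Group by Z:
  weight(Z=0) = 1/14
  weight(Z=1) = 1/9
  weight(Z=2) = 3/14
Total weight = 1/14 + 1/9 + 3/14 = 25/63
P(Z=0 | obs) = 1/14 / 25/63 = 9/50
P(Z=1 | obs) = 1/9 / 25/63 = 7/25
P(Z=2 | obs) = 3/14 / 25/63 = 27/50

P(Z = 1 | obs) = 7/25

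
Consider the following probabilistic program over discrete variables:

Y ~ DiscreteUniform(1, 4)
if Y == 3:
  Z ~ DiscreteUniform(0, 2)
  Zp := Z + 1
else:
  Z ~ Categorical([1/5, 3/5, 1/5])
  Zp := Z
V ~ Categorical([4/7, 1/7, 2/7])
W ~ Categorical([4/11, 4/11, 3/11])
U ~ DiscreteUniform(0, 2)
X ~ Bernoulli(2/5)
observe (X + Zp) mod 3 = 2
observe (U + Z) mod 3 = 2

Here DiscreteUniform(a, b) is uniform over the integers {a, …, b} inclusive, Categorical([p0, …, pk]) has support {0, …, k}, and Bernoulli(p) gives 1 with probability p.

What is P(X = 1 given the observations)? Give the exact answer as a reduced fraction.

P(X = 1 | obs) = 32/53

Enumerate traces; 72 have nonzero weight after conditioning:
  (Y=1, Z=1, V=0, W=0, U=1, X=1) weight 8/1925
  (Y=1, Z=1, V=0, W=1, U=1, X=1) weight 8/1925
  (Y=1, Z=1, V=0, W=2, U=1, X=1) weight 6/1925
  (Y=1, Z=1, V=1, W=0, U=1, X=1) weight 2/1925
  (Y=1, Z=1, V=1, W=1, U=1, X=1) weight 2/1925
  (Y=1, Z=1, V=1, W=2, U=1, X=1) weight 3/3850
  (Y=1, Z=1, V=2, W=0, U=1, X=1) weight 4/1925
  (Y=1, Z=1, V=2, W=1, U=1, X=1) weight 4/1925
  (Y=1, Z=2, V=0, W=0, U=0, X=0) weight 4/1925
  … 63 more
Group by X:
  weight(X=0) = 7/150
  weight(X=1) = 16/225
Total weight = 7/150 + 16/225 = 53/450
P(X=0 | obs) = 7/150 / 53/450 = 21/53
P(X=1 | obs) = 16/225 / 53/450 = 32/53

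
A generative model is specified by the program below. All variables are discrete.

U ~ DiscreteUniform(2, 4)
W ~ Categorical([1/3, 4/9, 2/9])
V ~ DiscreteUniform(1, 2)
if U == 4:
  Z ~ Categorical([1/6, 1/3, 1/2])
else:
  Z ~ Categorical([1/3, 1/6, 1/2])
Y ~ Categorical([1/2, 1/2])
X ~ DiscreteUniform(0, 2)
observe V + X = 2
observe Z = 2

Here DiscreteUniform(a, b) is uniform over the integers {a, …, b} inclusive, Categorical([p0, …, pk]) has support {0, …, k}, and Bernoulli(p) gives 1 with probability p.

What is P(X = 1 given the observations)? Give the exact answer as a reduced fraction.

P(X = 1 | obs) = 1/2

Enumerate traces; 36 have nonzero weight after conditioning:
  (U=2, W=0, V=1, Z=2, Y=0, X=1) weight 1/216
  (U=2, W=0, V=1, Z=2, Y=1, X=1) weight 1/216
  (U=2, W=0, V=2, Z=2, Y=0, X=0) weight 1/216
  (U=2, W=0, V=2, Z=2, Y=1, X=0) weight 1/216
  (U=2, W=1, V=1, Z=2, Y=0, X=1) weight 1/162
  (U=2, W=1, V=1, Z=2, Y=1, X=1) weight 1/162
  (U=2, W=1, V=2, Z=2, Y=0, X=0) weight 1/162
  (U=2, W=1, V=2, Z=2, Y=1, X=0) weight 1/162
  … 28 more
Group by X:
  weight(X=0) = 1/12
  weight(X=1) = 1/12
Total weight = 1/12 + 1/12 = 1/6
P(X=0 | obs) = 1/12 / 1/6 = 1/2
P(X=1 | obs) = 1/12 / 1/6 = 1/2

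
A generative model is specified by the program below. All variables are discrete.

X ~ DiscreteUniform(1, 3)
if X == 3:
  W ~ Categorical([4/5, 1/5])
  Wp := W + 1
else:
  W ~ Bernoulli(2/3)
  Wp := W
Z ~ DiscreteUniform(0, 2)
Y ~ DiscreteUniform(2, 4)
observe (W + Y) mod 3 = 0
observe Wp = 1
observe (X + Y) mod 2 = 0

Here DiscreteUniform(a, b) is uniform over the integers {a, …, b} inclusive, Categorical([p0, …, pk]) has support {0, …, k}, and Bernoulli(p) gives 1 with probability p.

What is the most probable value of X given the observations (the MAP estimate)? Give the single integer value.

argmax_v P(X = v | obs) = 3

Enumerate traces; 6 have nonzero weight after conditioning:
  (X=2, W=1, Z=0, Y=2) weight 2/81
  (X=2, W=1, Z=1, Y=2) weight 2/81
  (X=2, W=1, Z=2, Y=2) weight 2/81
  (X=3, W=0, Z=0, Y=3) weight 4/135
  (X=3, W=0, Z=1, Y=3) weight 4/135
  (X=3, W=0, Z=2, Y=3) weight 4/135
Group by X:
  weight(X=2) = 2/27
  weight(X=3) = 4/45
Total weight = 2/27 + 4/45 = 22/135
P(X=2 | obs) = 2/27 / 22/135 = 5/11
P(X=3 | obs) = 4/45 / 22/135 = 6/11
argmax = 3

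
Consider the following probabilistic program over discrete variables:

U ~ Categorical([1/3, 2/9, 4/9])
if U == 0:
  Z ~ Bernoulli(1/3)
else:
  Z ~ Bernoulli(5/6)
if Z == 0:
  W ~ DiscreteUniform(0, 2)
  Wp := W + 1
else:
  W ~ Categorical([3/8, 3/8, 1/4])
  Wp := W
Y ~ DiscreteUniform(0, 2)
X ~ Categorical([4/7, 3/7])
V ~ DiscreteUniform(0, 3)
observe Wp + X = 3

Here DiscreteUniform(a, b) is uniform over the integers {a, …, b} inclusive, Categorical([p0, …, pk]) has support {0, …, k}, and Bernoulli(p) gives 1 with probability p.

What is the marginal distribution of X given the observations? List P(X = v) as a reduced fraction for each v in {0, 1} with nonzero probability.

Enumerate traces; 108 have nonzero weight after conditioning:
  (U=0, Z=0, W=1, Y=0, X=1, V=0) weight 1/378
  (U=0, Z=0, W=1, Y=0, X=1, V=1) weight 1/378
  (U=0, Z=0, W=1, Y=0, X=1, V=2) weight 1/378
  (U=0, Z=0, W=1, Y=0, X=1, V=3) weight 1/378
  (U=0, Z=0, W=1, Y=1, X=1, V=0) weight 1/378
  (U=0, Z=0, W=1, Y=1, X=1, V=1) weight 1/378
  (U=0, Z=0, W=1, Y=1, X=1, V=2) weight 1/378
  (U=0, Z=0, W=1, Y=1, X=1, V=3) weight 1/378
  (U=0, Z=0, W=2, Y=0, X=0, V=0) weight 2/567
  … 99 more
Group by X:
  weight(X=0) = 4/63
  weight(X=1) = 5/42
Total weight = 4/63 + 5/42 = 23/126
P(X=0 | obs) = 4/63 / 23/126 = 8/23
P(X=1 | obs) = 5/42 / 23/126 = 15/23

P(X=0) = 8/23, P(X=1) = 15/23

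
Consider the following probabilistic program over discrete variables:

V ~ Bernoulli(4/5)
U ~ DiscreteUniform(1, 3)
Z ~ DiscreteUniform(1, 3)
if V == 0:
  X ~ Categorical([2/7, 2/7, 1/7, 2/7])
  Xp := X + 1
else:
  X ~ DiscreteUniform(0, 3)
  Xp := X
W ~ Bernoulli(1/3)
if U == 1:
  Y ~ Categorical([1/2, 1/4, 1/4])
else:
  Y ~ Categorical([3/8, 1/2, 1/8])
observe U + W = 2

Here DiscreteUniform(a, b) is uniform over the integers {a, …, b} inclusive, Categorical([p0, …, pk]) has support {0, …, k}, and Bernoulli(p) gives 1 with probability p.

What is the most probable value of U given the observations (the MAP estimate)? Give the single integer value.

Enumerate traces; 144 have nonzero weight after conditioning:
  (V=0, U=1, Z=1, X=0, W=1, Y=0) weight 1/945
  (V=0, U=1, Z=1, X=0, W=1, Y=1) weight 1/1890
  (V=0, U=1, Z=1, X=0, W=1, Y=2) weight 1/1890
  (V=0, U=1, Z=1, X=1, W=1, Y=0) weight 1/945
  (V=0, U=1, Z=1, X=1, W=1, Y=1) weight 1/1890
  (V=0, U=1, Z=1, X=1, W=1, Y=2) weight 1/1890
  (V=0, U=1, Z=1, X=2, W=1, Y=0) weight 1/1890
  (V=0, U=1, Z=1, X=2, W=1, Y=1) weight 1/3780
  (V=0, U=2, Z=1, X=0, W=0, Y=0) weight 1/630
  … 135 more
Group by U:
  weight(U=1) = 1/9
  weight(U=2) = 2/9
Total weight = 1/9 + 2/9 = 1/3
P(U=1 | obs) = 1/9 / 1/3 = 1/3
P(U=2 | obs) = 2/9 / 1/3 = 2/3
argmax = 2

argmax_v P(U = v | obs) = 2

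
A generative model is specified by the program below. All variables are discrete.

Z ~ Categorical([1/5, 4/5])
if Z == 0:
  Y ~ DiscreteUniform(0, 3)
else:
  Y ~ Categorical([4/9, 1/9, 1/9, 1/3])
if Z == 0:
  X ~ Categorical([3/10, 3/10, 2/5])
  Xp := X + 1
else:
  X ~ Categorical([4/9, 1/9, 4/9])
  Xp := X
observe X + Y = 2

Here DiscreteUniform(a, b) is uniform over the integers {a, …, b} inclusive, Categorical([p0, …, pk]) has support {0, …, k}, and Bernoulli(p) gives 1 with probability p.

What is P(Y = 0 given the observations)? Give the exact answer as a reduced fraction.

P(Y = 0 | obs) = 1442/2085

Enumerate traces; 6 have nonzero weight after conditioning:
  (Z=0, Y=0, X=2) weight 1/50
  (Z=0, Y=1, X=1) weight 3/200
  (Z=0, Y=2, X=0) weight 3/200
  (Z=1, Y=0, X=2) weight 64/405
  (Z=1, Y=1, X=1) weight 4/405
  (Z=1, Y=2, X=0) weight 16/405
Group by Y:
  weight(Y=0) = 721/4050
  weight(Y=1) = 403/16200
  weight(Y=2) = 883/16200
Total weight = 721/4050 + 403/16200 + 883/16200 = 139/540
P(Y=0 | obs) = 721/4050 / 139/540 = 1442/2085
P(Y=1 | obs) = 403/16200 / 139/540 = 403/4170
P(Y=2 | obs) = 883/16200 / 139/540 = 883/4170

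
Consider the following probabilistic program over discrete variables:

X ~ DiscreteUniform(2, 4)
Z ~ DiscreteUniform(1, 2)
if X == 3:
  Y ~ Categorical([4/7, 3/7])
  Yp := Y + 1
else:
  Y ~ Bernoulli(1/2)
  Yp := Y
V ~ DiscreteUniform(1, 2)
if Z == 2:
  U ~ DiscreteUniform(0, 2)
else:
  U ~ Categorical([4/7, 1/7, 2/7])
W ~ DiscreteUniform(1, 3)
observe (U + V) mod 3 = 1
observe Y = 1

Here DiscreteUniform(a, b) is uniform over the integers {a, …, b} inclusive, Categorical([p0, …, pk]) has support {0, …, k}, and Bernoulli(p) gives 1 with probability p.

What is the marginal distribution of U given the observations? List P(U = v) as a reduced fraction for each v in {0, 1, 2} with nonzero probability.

Enumerate traces; 36 have nonzero weight after conditioning:
  (X=2, Z=1, Y=1, V=1, U=0, W=1) weight 1/126
  (X=2, Z=1, Y=1, V=1, U=0, W=2) weight 1/126
  (X=2, Z=1, Y=1, V=1, U=0, W=3) weight 1/126
  (X=2, Z=1, Y=1, V=2, U=2, W=1) weight 1/252
  (X=2, Z=1, Y=1, V=2, U=2, W=2) weight 1/252
  (X=2, Z=1, Y=1, V=2, U=2, W=3) weight 1/252
  (X=2, Z=2, Y=1, V=1, U=0, W=1) weight 1/216
  (X=2, Z=2, Y=1, V=1, U=0, W=2) weight 1/216
  … 28 more
Group by U:
  weight(U=0) = 95/882
  weight(U=2) = 65/882
Total weight = 95/882 + 65/882 = 80/441
P(U=0 | obs) = 95/882 / 80/441 = 19/32
P(U=2 | obs) = 65/882 / 80/441 = 13/32

P(U=0) = 19/32, P(U=2) = 13/32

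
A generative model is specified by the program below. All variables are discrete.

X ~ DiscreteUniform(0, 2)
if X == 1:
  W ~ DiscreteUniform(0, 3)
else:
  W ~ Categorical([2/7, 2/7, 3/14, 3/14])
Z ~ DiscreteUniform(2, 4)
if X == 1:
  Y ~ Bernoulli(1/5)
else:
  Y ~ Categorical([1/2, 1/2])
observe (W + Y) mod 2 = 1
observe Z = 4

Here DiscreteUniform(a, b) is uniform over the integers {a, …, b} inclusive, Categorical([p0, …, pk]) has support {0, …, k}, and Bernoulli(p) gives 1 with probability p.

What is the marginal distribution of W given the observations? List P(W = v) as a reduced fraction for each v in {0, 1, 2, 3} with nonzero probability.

P(W=0) = 47/210, P(W=1) = 34/105, P(W=2) = 37/210, P(W=3) = 29/105

Enumerate traces; 12 have nonzero weight after conditioning:
  (X=0, W=0, Z=4, Y=1) weight 1/63
  (X=0, W=1, Z=4, Y=0) weight 1/63
  (X=0, W=2, Z=4, Y=1) weight 1/84
  (X=0, W=3, Z=4, Y=0) weight 1/84
  (X=1, W=0, Z=4, Y=1) weight 1/180
  (X=1, W=1, Z=4, Y=0) weight 1/45
  (X=1, W=2, Z=4, Y=1) weight 1/180
  (X=1, W=3, Z=4, Y=0) weight 1/45
  … 4 more
Group by W:
  weight(W=0) = 47/1260
  weight(W=1) = 17/315
  weight(W=2) = 37/1260
  weight(W=3) = 29/630
Total weight = 47/1260 + 17/315 + 37/1260 + 29/630 = 1/6
P(W=0 | obs) = 47/1260 / 1/6 = 47/210
P(W=1 | obs) = 17/315 / 1/6 = 34/105
P(W=2 | obs) = 37/1260 / 1/6 = 37/210
P(W=3 | obs) = 29/630 / 1/6 = 29/105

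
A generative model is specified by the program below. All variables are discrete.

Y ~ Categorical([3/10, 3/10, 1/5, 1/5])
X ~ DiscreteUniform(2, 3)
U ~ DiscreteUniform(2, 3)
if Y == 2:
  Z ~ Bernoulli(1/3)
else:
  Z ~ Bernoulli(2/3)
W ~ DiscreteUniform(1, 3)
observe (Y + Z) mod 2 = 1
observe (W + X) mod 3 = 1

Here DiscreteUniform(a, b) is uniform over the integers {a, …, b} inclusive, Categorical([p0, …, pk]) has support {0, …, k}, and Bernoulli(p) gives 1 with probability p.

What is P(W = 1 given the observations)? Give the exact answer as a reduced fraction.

Enumerate traces; 16 have nonzero weight after conditioning:
  (Y=0, X=2, U=2, Z=1, W=2) weight 1/60
  (Y=0, X=2, U=3, Z=1, W=2) weight 1/60
  (Y=0, X=3, U=2, Z=1, W=1) weight 1/60
  (Y=0, X=3, U=3, Z=1, W=1) weight 1/60
  (Y=1, X=2, U=2, Z=0, W=2) weight 1/120
  (Y=1, X=2, U=3, Z=0, W=2) weight 1/120
  (Y=1, X=3, U=2, Z=0, W=1) weight 1/120
  (Y=1, X=3, U=3, Z=0, W=1) weight 1/120
  … 8 more
Group by W:
  weight(W=1) = 13/180
  weight(W=2) = 13/180
Total weight = 13/180 + 13/180 = 13/90
P(W=1 | obs) = 13/180 / 13/90 = 1/2
P(W=2 | obs) = 13/180 / 13/90 = 1/2

P(W = 1 | obs) = 1/2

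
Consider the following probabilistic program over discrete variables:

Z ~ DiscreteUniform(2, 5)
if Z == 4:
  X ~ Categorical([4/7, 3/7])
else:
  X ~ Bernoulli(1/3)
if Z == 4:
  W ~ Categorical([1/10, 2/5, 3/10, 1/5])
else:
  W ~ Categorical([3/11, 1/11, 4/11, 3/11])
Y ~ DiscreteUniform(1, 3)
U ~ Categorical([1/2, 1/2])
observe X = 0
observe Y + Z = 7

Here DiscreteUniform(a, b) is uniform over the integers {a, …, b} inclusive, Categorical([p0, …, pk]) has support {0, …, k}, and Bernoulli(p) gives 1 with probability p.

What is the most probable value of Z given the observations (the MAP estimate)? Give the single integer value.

argmax_v P(Z = v | obs) = 5

Enumerate traces; 16 have nonzero weight after conditioning:
  (Z=4, X=0, W=0, Y=3, U=0) weight 1/420
  (Z=4, X=0, W=0, Y=3, U=1) weight 1/420
  (Z=4, X=0, W=1, Y=3, U=0) weight 1/105
  (Z=4, X=0, W=1, Y=3, U=1) weight 1/105
  (Z=4, X=0, W=2, Y=3, U=0) weight 1/140
  (Z=4, X=0, W=2, Y=3, U=1) weight 1/140
  (Z=4, X=0, W=3, Y=3, U=0) weight 1/210
  (Z=4, X=0, W=3, Y=3, U=1) weight 1/210
  (Z=5, X=0, W=0, Y=2, U=0) weight 1/132
  … 7 more
Group by Z:
  weight(Z=4) = 1/21
  weight(Z=5) = 1/18
Total weight = 1/21 + 1/18 = 13/126
P(Z=4 | obs) = 1/21 / 13/126 = 6/13
P(Z=5 | obs) = 1/18 / 13/126 = 7/13
argmax = 5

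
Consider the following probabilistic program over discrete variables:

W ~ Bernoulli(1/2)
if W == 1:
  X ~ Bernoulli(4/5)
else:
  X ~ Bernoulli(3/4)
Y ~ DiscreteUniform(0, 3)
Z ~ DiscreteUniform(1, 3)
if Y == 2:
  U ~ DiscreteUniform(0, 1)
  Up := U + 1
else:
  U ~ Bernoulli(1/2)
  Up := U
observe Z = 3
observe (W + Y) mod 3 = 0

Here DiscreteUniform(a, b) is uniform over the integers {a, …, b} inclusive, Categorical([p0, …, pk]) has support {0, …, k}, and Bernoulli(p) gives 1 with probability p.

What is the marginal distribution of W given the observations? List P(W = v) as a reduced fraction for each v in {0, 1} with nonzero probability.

P(W=0) = 2/3, P(W=1) = 1/3

Enumerate traces; 12 have nonzero weight after conditioning:
  (W=0, X=0, Y=0, Z=3, U=0) weight 1/192
  (W=0, X=0, Y=0, Z=3, U=1) weight 1/192
  (W=0, X=0, Y=3, Z=3, U=0) weight 1/192
  (W=0, X=0, Y=3, Z=3, U=1) weight 1/192
  (W=0, X=1, Y=0, Z=3, U=0) weight 1/64
  (W=0, X=1, Y=0, Z=3, U=1) weight 1/64
  (W=0, X=1, Y=3, Z=3, U=0) weight 1/64
  (W=0, X=1, Y=3, Z=3, U=1) weight 1/64
  (W=1, X=0, Y=2, Z=3, U=0) weight 1/240
  … 3 more
Group by W:
  weight(W=0) = 1/12
  weight(W=1) = 1/24
Total weight = 1/12 + 1/24 = 1/8
P(W=0 | obs) = 1/12 / 1/8 = 2/3
P(W=1 | obs) = 1/24 / 1/8 = 1/3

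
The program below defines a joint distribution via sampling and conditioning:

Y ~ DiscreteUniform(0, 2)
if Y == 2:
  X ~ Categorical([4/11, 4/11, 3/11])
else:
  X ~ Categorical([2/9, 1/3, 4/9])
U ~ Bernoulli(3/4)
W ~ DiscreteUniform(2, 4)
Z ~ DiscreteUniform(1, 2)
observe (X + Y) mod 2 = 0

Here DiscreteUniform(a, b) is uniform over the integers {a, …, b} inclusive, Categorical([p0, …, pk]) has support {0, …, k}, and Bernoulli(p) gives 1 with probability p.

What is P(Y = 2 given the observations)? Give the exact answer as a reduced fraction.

P(Y = 2 | obs) = 7/18

Enumerate traces; 60 have nonzero weight after conditioning:
  (Y=0, X=0, U=0, W=2, Z=1) weight 1/324
  (Y=0, X=0, U=0, W=2, Z=2) weight 1/324
  (Y=0, X=0, U=0, W=3, Z=1) weight 1/324
  (Y=0, X=0, U=0, W=3, Z=2) weight 1/324
  (Y=0, X=0, U=0, W=4, Z=1) weight 1/324
  (Y=0, X=0, U=0, W=4, Z=2) weight 1/324
  (Y=0, X=0, U=1, W=2, Z=1) weight 1/108
  (Y=0, X=0, U=1, W=2, Z=2) weight 1/108
  (Y=1, X=1, U=0, W=2, Z=1) weight 1/216
  (Y=2, X=0, U=0, W=2, Z=1) weight 1/198
  … 50 more
Group by Y:
  weight(Y=0) = 2/9
  weight(Y=1) = 1/9
  weight(Y=2) = 7/33
Total weight = 2/9 + 1/9 + 7/33 = 6/11
P(Y=0 | obs) = 2/9 / 6/11 = 11/27
P(Y=1 | obs) = 1/9 / 6/11 = 11/54
P(Y=2 | obs) = 7/33 / 6/11 = 7/18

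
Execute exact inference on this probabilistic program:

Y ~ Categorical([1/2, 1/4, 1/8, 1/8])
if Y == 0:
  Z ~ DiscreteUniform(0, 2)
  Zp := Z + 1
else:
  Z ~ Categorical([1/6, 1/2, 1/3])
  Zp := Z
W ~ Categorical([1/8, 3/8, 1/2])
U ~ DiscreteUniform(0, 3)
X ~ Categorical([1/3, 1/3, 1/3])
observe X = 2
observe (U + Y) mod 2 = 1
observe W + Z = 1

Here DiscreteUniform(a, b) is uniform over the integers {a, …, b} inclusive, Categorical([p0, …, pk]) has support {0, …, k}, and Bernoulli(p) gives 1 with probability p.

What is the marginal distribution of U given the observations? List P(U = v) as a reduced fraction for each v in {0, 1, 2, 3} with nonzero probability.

Enumerate traces; 16 have nonzero weight after conditioning:
  (Y=0, Z=0, W=1, U=1, X=2) weight 1/192
  (Y=0, Z=0, W=1, U=3, X=2) weight 1/192
  (Y=0, Z=1, W=0, U=1, X=2) weight 1/576
  (Y=0, Z=1, W=0, U=3, X=2) weight 1/576
  (Y=1, Z=0, W=1, U=0, X=2) weight 1/768
  (Y=1, Z=0, W=1, U=2, X=2) weight 1/768
  (Y=1, Z=1, W=0, U=0, X=2) weight 1/768
  (Y=1, Z=1, W=0, U=2, X=2) weight 1/768
  … 8 more
Group by U:
  weight(U=0) = 1/256
  weight(U=1) = 19/2304
  weight(U=2) = 1/256
  weight(U=3) = 19/2304
Total weight = 1/256 + 19/2304 + 1/256 + 19/2304 = 7/288
P(U=0 | obs) = 1/256 / 7/288 = 9/56
P(U=1 | obs) = 19/2304 / 7/288 = 19/56
P(U=2 | obs) = 1/256 / 7/288 = 9/56
P(U=3 | obs) = 19/2304 / 7/288 = 19/56

P(U=0) = 9/56, P(U=1) = 19/56, P(U=2) = 9/56, P(U=3) = 19/56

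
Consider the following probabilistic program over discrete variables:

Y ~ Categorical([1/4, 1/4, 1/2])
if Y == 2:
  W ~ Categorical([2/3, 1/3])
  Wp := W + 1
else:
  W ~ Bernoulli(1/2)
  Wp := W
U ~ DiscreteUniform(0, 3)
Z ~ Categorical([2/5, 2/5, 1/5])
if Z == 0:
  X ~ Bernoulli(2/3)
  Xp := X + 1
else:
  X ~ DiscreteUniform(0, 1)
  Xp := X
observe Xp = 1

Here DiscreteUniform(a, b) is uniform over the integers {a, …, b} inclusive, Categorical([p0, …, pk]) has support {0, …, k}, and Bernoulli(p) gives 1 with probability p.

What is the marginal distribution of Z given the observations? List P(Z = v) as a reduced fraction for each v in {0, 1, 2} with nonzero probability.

Enumerate traces; 72 have nonzero weight after conditioning:
  (Y=0, W=0, U=0, Z=0, X=0) weight 1/240
  (Y=0, W=0, U=0, Z=1, X=1) weight 1/160
  (Y=0, W=0, U=0, Z=2, X=1) weight 1/320
  (Y=0, W=0, U=1, Z=0, X=0) weight 1/240
  (Y=0, W=0, U=1, Z=1, X=1) weight 1/160
  (Y=0, W=0, U=1, Z=2, X=1) weight 1/320
  (Y=0, W=0, U=2, Z=0, X=0) weight 1/240
  (Y=0, W=0, U=2, Z=1, X=1) weight 1/160
  … 64 more
Group by Z:
  weight(Z=0) = 2/15
  weight(Z=1) = 1/5
  weight(Z=2) = 1/10
Total weight = 2/15 + 1/5 + 1/10 = 13/30
P(Z=0 | obs) = 2/15 / 13/30 = 4/13
P(Z=1 | obs) = 1/5 / 13/30 = 6/13
P(Z=2 | obs) = 1/10 / 13/30 = 3/13

P(Z=0) = 4/13, P(Z=1) = 6/13, P(Z=2) = 3/13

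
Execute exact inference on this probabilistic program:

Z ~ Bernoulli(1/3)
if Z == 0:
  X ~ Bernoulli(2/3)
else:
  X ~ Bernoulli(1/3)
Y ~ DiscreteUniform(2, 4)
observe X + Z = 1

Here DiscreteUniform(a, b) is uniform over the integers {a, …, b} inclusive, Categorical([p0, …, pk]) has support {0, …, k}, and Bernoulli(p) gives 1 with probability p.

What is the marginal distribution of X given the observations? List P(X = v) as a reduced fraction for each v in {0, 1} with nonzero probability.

Enumerate traces; 6 have nonzero weight after conditioning:
  (Z=0, X=1, Y=2) weight 4/27
  (Z=0, X=1, Y=3) weight 4/27
  (Z=0, X=1, Y=4) weight 4/27
  (Z=1, X=0, Y=2) weight 2/27
  (Z=1, X=0, Y=3) weight 2/27
  (Z=1, X=0, Y=4) weight 2/27
Group by X:
  weight(X=0) = 2/9
  weight(X=1) = 4/9
Total weight = 2/9 + 4/9 = 2/3
P(X=0 | obs) = 2/9 / 2/3 = 1/3
P(X=1 | obs) = 4/9 / 2/3 = 2/3

P(X=0) = 1/3, P(X=1) = 2/3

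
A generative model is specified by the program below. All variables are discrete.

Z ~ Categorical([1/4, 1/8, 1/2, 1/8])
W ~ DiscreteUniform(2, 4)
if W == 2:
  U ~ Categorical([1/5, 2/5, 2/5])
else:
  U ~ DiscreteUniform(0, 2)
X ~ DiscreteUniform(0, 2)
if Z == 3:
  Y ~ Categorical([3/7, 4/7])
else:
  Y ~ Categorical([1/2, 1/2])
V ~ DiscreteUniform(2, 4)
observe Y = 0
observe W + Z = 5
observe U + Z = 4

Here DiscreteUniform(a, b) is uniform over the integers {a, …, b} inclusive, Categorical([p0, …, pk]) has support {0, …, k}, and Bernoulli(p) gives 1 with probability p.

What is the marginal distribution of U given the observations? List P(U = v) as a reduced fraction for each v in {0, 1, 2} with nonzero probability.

Enumerate traces; 18 have nonzero weight after conditioning:
  (Z=2, W=3, U=2, X=0, Y=0, V=2) weight 1/324
  (Z=2, W=3, U=2, X=0, Y=0, V=3) weight 1/324
  (Z=2, W=3, U=2, X=0, Y=0, V=4) weight 1/324
  (Z=2, W=3, U=2, X=1, Y=0, V=2) weight 1/324
  (Z=2, W=3, U=2, X=1, Y=0, V=3) weight 1/324
  (Z=2, W=3, U=2, X=1, Y=0, V=4) weight 1/324
  (Z=2, W=3, U=2, X=2, Y=0, V=2) weight 1/324
  (Z=2, W=3, U=2, X=2, Y=0, V=3) weight 1/324
  (Z=3, W=2, U=1, X=0, Y=0, V=2) weight 1/1260
  … 9 more
Group by U:
  weight(U=1) = 1/140
  weight(U=2) = 1/36
Total weight = 1/140 + 1/36 = 11/315
P(U=1 | obs) = 1/140 / 11/315 = 9/44
P(U=2 | obs) = 1/36 / 11/315 = 35/44

P(U=1) = 9/44, P(U=2) = 35/44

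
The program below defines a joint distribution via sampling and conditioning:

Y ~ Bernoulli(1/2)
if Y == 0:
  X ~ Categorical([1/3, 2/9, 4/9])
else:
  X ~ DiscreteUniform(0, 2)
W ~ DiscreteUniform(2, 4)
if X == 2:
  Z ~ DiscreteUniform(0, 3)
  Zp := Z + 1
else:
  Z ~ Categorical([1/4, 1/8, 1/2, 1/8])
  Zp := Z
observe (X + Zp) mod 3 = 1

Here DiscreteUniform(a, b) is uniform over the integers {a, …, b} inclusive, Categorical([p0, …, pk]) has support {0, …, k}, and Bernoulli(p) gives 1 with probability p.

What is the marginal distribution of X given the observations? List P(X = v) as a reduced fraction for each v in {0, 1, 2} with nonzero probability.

Enumerate traces; 24 have nonzero weight after conditioning:
  (Y=0, X=0, W=2, Z=1) weight 1/144
  (Y=0, X=0, W=3, Z=1) weight 1/144
  (Y=0, X=0, W=4, Z=1) weight 1/144
  (Y=0, X=1, W=2, Z=0) weight 1/108
  (Y=0, X=1, W=2, Z=3) weight 1/216
  (Y=0, X=1, W=3, Z=0) weight 1/108
  (Y=0, X=1, W=3, Z=3) weight 1/216
  (Y=0, X=1, W=4, Z=0) weight 1/108
  (Y=0, X=2, W=2, Z=1) weight 1/54
  … 15 more
Group by X:
  weight(X=0) = 1/24
  weight(X=1) = 5/48
  weight(X=2) = 7/72
Total weight = 1/24 + 5/48 + 7/72 = 35/144
P(X=0 | obs) = 1/24 / 35/144 = 6/35
P(X=1 | obs) = 5/48 / 35/144 = 3/7
P(X=2 | obs) = 7/72 / 35/144 = 2/5

P(X=0) = 6/35, P(X=1) = 3/7, P(X=2) = 2/5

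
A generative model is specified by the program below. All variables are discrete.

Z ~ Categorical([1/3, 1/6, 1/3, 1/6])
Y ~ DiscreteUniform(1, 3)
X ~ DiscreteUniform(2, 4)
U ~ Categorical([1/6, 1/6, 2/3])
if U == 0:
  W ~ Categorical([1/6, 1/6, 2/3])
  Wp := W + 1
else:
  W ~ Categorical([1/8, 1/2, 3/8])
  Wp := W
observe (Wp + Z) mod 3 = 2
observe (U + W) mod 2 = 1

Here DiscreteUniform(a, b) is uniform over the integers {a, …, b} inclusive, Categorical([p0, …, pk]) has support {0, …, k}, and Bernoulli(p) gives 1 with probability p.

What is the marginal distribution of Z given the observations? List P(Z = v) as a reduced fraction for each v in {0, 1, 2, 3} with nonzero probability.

Enumerate traces; 54 have nonzero weight after conditioning:
  (Z=0, Y=1, X=2, U=0, W=1) weight 1/972
  (Z=0, Y=1, X=2, U=1, W=2) weight 1/432
  (Z=0, Y=1, X=3, U=0, W=1) weight 1/972
  (Z=0, Y=1, X=3, U=1, W=2) weight 1/432
  (Z=0, Y=1, X=4, U=0, W=1) weight 1/972
  (Z=0, Y=1, X=4, U=1, W=2) weight 1/432
  (Z=0, Y=2, X=2, U=0, W=1) weight 1/972
  (Z=0, Y=2, X=2, U=1, W=2) weight 1/432
  (Z=1, Y=1, X=2, U=2, W=1) weight 1/162
  (Z=2, Y=1, X=2, U=1, W=0) weight 1/1296
  … 44 more
Group by Z:
  weight(Z=0) = 13/432
  weight(Z=1) = 1/18
  weight(Z=2) = 1/144
  weight(Z=3) = 13/864
Total weight = 13/432 + 1/18 + 1/144 + 13/864 = 31/288
P(Z=0 | obs) = 13/432 / 31/288 = 26/93
P(Z=1 | obs) = 1/18 / 31/288 = 16/31
P(Z=2 | obs) = 1/144 / 31/288 = 2/31
P(Z=3 | obs) = 13/864 / 31/288 = 13/93

P(Z=0) = 26/93, P(Z=1) = 16/31, P(Z=2) = 2/31, P(Z=3) = 13/93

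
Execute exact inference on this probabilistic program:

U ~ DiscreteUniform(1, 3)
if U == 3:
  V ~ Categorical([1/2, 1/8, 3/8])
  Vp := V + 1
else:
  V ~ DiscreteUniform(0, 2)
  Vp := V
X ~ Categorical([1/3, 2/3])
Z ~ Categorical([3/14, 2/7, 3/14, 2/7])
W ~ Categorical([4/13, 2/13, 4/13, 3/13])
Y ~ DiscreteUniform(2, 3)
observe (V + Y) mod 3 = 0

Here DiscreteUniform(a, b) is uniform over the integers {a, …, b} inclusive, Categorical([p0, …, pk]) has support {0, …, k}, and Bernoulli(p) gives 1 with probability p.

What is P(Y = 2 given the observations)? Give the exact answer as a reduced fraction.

P(Y = 2 | obs) = 19/47

Enumerate traces; 192 have nonzero weight after conditioning:
  (U=1, V=0, X=0, Z=0, W=0, Y=3) weight 1/819
  (U=1, V=0, X=0, Z=0, W=1, Y=3) weight 1/1638
  (U=1, V=0, X=0, Z=0, W=2, Y=3) weight 1/819
  (U=1, V=0, X=0, Z=0, W=3, Y=3) weight 1/1092
  (U=1, V=0, X=0, Z=1, W=0, Y=3) weight 4/2457
  (U=1, V=0, X=0, Z=1, W=1, Y=3) weight 2/2457
  (U=1, V=0, X=0, Z=1, W=2, Y=3) weight 4/2457
  (U=1, V=0, X=0, Z=1, W=3, Y=3) weight 1/819
  (U=1, V=1, X=0, Z=0, W=0, Y=2) weight 1/819
  … 183 more
Group by Y:
  weight(Y=2) = 19/144
  weight(Y=3) = 7/36
Total weight = 19/144 + 7/36 = 47/144
P(Y=2 | obs) = 19/144 / 47/144 = 19/47
P(Y=3 | obs) = 7/36 / 47/144 = 28/47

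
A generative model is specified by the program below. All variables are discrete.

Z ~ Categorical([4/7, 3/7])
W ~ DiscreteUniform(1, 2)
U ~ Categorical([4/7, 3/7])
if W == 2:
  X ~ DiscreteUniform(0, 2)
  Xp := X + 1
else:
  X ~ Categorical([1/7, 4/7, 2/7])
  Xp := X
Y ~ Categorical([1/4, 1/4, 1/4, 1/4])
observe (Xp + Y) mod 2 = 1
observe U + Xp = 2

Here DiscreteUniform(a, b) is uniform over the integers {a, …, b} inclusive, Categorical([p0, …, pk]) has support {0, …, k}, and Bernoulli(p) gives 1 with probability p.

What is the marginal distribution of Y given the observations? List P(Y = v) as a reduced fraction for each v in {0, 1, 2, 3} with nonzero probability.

Enumerate traces; 16 have nonzero weight after conditioning:
  (Z=0, W=1, U=0, X=2, Y=1) weight 4/343
  (Z=0, W=1, U=0, X=2, Y=3) weight 4/343
  (Z=0, W=1, U=1, X=1, Y=0) weight 6/343
  (Z=0, W=1, U=1, X=1, Y=2) weight 6/343
  (Z=0, W=2, U=0, X=1, Y=1) weight 2/147
  (Z=0, W=2, U=0, X=1, Y=3) weight 2/147
  (Z=0, W=2, U=1, X=0, Y=0) weight 1/98
  (Z=0, W=2, U=1, X=0, Y=2) weight 1/98
  … 8 more
Group by Y:
  weight(Y=0) = 19/392
  weight(Y=1) = 13/294
  weight(Y=2) = 19/392
  weight(Y=3) = 13/294
Total weight = 19/392 + 13/294 + 19/392 + 13/294 = 109/588
P(Y=0 | obs) = 19/392 / 109/588 = 57/218
P(Y=1 | obs) = 13/294 / 109/588 = 26/109
P(Y=2 | obs) = 19/392 / 109/588 = 57/218
P(Y=3 | obs) = 13/294 / 109/588 = 26/109

P(Y=0) = 57/218, P(Y=1) = 26/109, P(Y=2) = 57/218, P(Y=3) = 26/109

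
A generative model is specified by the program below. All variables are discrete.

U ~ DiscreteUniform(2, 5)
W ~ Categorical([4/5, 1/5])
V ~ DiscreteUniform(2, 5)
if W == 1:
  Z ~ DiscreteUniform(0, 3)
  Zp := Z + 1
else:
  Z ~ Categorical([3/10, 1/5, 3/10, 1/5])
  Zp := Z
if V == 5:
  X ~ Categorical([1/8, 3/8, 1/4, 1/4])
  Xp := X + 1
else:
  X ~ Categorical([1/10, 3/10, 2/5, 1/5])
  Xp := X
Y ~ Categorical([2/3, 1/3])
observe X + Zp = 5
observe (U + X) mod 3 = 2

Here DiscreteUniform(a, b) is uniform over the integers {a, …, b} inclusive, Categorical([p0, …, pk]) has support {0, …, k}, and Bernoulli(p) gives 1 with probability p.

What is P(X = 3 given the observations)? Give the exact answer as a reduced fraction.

Enumerate traces; 56 have nonzero weight after conditioning:
  (U=2, W=0, V=2, Z=2, X=3, Y=0) weight 1/500
  (U=2, W=0, V=2, Z=2, X=3, Y=1) weight 1/1000
  (U=2, W=0, V=3, Z=2, X=3, Y=0) weight 1/500
  (U=2, W=0, V=3, Z=2, X=3, Y=1) weight 1/1000
  (U=2, W=0, V=4, Z=2, X=3, Y=0) weight 1/500
  (U=2, W=0, V=4, Z=2, X=3, Y=1) weight 1/1000
  (U=2, W=0, V=5, Z=2, X=3, Y=0) weight 1/400
  (U=2, W=0, V=5, Z=2, X=3, Y=1) weight 1/800
  (U=3, W=0, V=2, Z=3, X=2, Y=0) weight 1/375
  (U=4, W=1, V=2, Z=3, X=1, Y=0) weight 1/1600
  … 46 more
Group by X:
  weight(X=1) = 51/12800
  weight(X=2) = 609/32000
  weight(X=3) = 493/16000
Total weight = 51/12800 + 609/32000 + 493/16000 = 689/12800
P(X=1 | obs) = 51/12800 / 689/12800 = 51/689
P(X=2 | obs) = 609/32000 / 689/12800 = 1218/3445
P(X=3 | obs) = 493/16000 / 689/12800 = 1972/3445

P(X = 3 | obs) = 1972/3445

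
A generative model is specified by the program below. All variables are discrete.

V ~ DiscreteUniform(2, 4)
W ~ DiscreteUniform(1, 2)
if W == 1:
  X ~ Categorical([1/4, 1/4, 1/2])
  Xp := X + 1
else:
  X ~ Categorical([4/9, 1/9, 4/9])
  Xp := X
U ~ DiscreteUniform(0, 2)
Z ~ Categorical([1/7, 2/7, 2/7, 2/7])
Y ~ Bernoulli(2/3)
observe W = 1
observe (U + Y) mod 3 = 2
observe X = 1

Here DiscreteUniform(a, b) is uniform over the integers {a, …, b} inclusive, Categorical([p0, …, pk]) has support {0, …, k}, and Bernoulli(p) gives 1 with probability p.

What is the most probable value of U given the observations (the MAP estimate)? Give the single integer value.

argmax_v P(U = v | obs) = 1

Enumerate traces; 24 have nonzero weight after conditioning:
  (V=2, W=1, X=1, U=1, Z=0, Y=1) weight 1/756
  (V=2, W=1, X=1, U=1, Z=1, Y=1) weight 1/378
  (V=2, W=1, X=1, U=1, Z=2, Y=1) weight 1/378
  (V=2, W=1, X=1, U=1, Z=3, Y=1) weight 1/378
  (V=2, W=1, X=1, U=2, Z=0, Y=0) weight 1/1512
  (V=2, W=1, X=1, U=2, Z=1, Y=0) weight 1/756
  (V=2, W=1, X=1, U=2, Z=2, Y=0) weight 1/756
  (V=2, W=1, X=1, U=2, Z=3, Y=0) weight 1/756
  … 16 more
Group by U:
  weight(U=1) = 1/36
  weight(U=2) = 1/72
Total weight = 1/36 + 1/72 = 1/24
P(U=1 | obs) = 1/36 / 1/24 = 2/3
P(U=2 | obs) = 1/72 / 1/24 = 1/3
argmax = 1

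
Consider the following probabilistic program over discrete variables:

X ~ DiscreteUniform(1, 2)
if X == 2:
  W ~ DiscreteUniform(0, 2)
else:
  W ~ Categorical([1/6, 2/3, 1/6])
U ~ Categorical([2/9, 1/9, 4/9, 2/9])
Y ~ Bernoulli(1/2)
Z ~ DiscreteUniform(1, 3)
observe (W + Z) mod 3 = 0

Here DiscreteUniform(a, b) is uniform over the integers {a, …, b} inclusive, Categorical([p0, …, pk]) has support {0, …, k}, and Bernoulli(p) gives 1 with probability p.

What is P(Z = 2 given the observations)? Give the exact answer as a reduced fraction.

Enumerate traces; 48 have nonzero weight after conditioning:
  (X=1, W=0, U=0, Y=0, Z=3) weight 1/324
  (X=1, W=0, U=0, Y=1, Z=3) weight 1/324
  (X=1, W=0, U=1, Y=0, Z=3) weight 1/648
  (X=1, W=0, U=1, Y=1, Z=3) weight 1/648
  (X=1, W=0, U=2, Y=0, Z=3) weight 1/162
  (X=1, W=0, U=2, Y=1, Z=3) weight 1/162
  (X=1, W=0, U=3, Y=0, Z=3) weight 1/324
  (X=1, W=0, U=3, Y=1, Z=3) weight 1/324
  (X=1, W=1, U=0, Y=0, Z=2) weight 1/81
  (X=1, W=2, U=0, Y=0, Z=1) weight 1/324
  … 38 more
Group by Z:
  weight(Z=1) = 1/12
  weight(Z=2) = 1/6
  weight(Z=3) = 1/12
Total weight = 1/12 + 1/6 + 1/12 = 1/3
P(Z=1 | obs) = 1/12 / 1/3 = 1/4
P(Z=2 | obs) = 1/6 / 1/3 = 1/2
P(Z=3 | obs) = 1/12 / 1/3 = 1/4

P(Z = 2 | obs) = 1/2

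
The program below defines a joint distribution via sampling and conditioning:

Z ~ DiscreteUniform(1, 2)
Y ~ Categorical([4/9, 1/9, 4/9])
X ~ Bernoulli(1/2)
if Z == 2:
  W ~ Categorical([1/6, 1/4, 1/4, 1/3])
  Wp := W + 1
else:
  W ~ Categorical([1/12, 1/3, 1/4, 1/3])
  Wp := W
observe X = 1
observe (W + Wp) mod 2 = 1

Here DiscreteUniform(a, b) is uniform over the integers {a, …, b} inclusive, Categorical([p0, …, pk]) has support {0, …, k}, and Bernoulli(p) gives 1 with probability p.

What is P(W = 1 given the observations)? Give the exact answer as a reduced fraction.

Enumerate traces; 12 have nonzero weight after conditioning:
  (Z=2, Y=0, X=1, W=0) weight 1/54
  (Z=2, Y=0, X=1, W=1) weight 1/36
  (Z=2, Y=0, X=1, W=2) weight 1/36
  (Z=2, Y=0, X=1, W=3) weight 1/27
  (Z=2, Y=1, X=1, W=0) weight 1/216
  (Z=2, Y=1, X=1, W=1) weight 1/144
  (Z=2, Y=1, X=1, W=2) weight 1/144
  (Z=2, Y=1, X=1, W=3) weight 1/108
  … 4 more
Group by W:
  weight(W=0) = 1/24
  weight(W=1) = 1/16
  weight(W=2) = 1/16
  weight(W=3) = 1/12
Total weight = 1/24 + 1/16 + 1/16 + 1/12 = 1/4
P(W=0 | obs) = 1/24 / 1/4 = 1/6
P(W=1 | obs) = 1/16 / 1/4 = 1/4
P(W=2 | obs) = 1/16 / 1/4 = 1/4
P(W=3 | obs) = 1/12 / 1/4 = 1/3

P(W = 1 | obs) = 1/4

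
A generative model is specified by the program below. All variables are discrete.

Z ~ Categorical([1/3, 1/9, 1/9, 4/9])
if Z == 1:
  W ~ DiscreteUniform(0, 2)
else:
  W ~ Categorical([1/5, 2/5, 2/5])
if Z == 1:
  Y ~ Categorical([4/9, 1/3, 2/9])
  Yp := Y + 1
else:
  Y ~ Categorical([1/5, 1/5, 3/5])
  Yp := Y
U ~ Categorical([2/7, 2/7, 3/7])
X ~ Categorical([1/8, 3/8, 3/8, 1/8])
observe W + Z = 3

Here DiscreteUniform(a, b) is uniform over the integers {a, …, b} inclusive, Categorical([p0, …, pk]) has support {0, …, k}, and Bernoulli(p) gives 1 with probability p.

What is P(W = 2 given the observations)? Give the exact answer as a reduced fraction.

P(W = 2 | obs) = 5/23

Enumerate traces; 108 have nonzero weight after conditioning:
  (Z=1, W=2, Y=0, U=0, X=0) weight 1/1701
  (Z=1, W=2, Y=0, U=0, X=1) weight 1/567
  (Z=1, W=2, Y=0, U=0, X=2) weight 1/567
  (Z=1, W=2, Y=0, U=0, X=3) weight 1/1701
  (Z=1, W=2, Y=0, U=1, X=0) weight 1/1701
  (Z=1, W=2, Y=0, U=1, X=1) weight 1/567
  (Z=1, W=2, Y=0, U=1, X=2) weight 1/567
  (Z=1, W=2, Y=0, U=1, X=3) weight 1/1701
  (Z=2, W=1, Y=0, U=0, X=0) weight 1/3150
  (Z=3, W=0, Y=0, U=0, X=0) weight 1/1575
  … 98 more
Group by W:
  weight(W=0) = 4/45
  weight(W=1) = 2/45
  weight(W=2) = 1/27
Total weight = 4/45 + 2/45 + 1/27 = 23/135
P(W=0 | obs) = 4/45 / 23/135 = 12/23
P(W=1 | obs) = 2/45 / 23/135 = 6/23
P(W=2 | obs) = 1/27 / 23/135 = 5/23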